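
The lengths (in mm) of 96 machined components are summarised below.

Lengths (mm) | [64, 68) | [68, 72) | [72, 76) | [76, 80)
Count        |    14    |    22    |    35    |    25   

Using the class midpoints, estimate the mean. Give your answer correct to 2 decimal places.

72.96

Midpoints: 66, 70, 74, 78
Σfm = 14×66 + 22×70 + 35×74 + 25×78 = 7004
n = Σf = 96
Mean = 7004 / 96 = 72.9583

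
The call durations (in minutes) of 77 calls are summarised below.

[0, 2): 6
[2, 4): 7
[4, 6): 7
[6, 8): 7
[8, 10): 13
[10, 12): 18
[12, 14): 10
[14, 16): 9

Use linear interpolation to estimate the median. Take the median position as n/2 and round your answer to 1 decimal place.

9.8

Cumulative frequencies: 6, 13, 20, 27, 40, 58, 68, 77
n = 77; position = n/2 = 38.5.
This falls in the class [8, 10): L = 8, F = 27, f = 13, h = 2.
Median ≈ 8 + ((38.5 − 27) / 13) × 2 = 9.7692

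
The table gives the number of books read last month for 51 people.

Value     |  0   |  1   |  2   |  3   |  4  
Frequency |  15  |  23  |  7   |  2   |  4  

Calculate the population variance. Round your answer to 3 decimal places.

Values: 0, 1, 2, 3, 4
n = 51, Σfx = 59, mean = 1.1569
Σfx² = 133
Σf(x − x̄)² = Σfx² − (Σfx)²/n = 133 − 59²/51 = 64.7451
Population variance = 64.7451 / 51 = 1.2695

1.270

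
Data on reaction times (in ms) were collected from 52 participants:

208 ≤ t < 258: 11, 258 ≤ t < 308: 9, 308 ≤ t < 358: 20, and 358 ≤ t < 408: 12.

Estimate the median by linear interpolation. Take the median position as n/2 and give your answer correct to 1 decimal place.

Cumulative frequencies: 11, 20, 40, 52
n = 52; position = n/2 = 26.
This falls in the class 308 ≤ t < 358: L = 308, F = 20, f = 20, h = 50.
Median ≈ 308 + ((26 − 20) / 20) × 50 = 323.0000

323.0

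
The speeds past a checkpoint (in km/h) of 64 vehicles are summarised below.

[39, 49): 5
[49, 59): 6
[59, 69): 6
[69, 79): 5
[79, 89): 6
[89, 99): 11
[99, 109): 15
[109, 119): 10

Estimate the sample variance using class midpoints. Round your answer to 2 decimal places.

Midpoints: 44, 54, 64, 74, 84, 94, 104, 114
n = 64, Σfm = 5536, mean = 86.5000
Σfm² = 510864
Σf(m − x̄)² = Σfm² − (Σfm)²/n = 510864 − 5536²/64 = 32000.0000
Sample variance = 32000.0000 / 63 = 507.9365

507.94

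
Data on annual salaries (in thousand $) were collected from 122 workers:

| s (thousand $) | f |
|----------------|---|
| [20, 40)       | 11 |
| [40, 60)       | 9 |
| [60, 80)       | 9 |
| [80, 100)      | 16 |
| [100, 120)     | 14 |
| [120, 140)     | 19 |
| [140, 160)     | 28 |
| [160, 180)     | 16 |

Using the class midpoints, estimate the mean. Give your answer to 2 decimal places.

112.95

Midpoints: 30, 50, 70, 90, 110, 130, 150, 170
Σfm = 11×30 + 9×50 + 9×70 + 16×90 + 14×110 + 19×130 + 28×150 + 16×170 = 13780
n = Σf = 122
Mean = 13780 / 122 = 112.9508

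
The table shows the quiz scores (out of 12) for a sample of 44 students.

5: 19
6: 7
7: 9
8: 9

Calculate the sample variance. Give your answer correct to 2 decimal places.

1.45

Values: 5, 6, 7, 8
n = 44, Σfx = 272, mean = 6.1818
Σfx² = 1744
Σf(x − x̄)² = Σfx² − (Σfx)²/n = 1744 − 272²/44 = 62.5455
Sample variance = 62.5455 / 43 = 1.4545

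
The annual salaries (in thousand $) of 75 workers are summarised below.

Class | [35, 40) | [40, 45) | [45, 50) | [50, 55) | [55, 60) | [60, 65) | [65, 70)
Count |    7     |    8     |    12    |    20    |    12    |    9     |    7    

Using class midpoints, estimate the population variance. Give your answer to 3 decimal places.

72.649

Midpoints: 37.5, 42.5, 47.5, 52.5, 57.5, 62.5, 67.5
n = 75, Σfm = 3947.5, mean = 52.6333
Σfm² = 213218.75
Σf(m − x̄)² = Σfm² − (Σfm)²/n = 213218.75 − 3947.5²/75 = 5448.6667
Population variance = 5448.6667 / 75 = 72.6489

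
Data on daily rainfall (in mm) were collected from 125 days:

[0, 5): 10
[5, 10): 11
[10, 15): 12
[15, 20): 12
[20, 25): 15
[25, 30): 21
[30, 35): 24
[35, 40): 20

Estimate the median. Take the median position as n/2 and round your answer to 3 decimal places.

Cumulative frequencies: 10, 21, 33, 45, 60, 81, 105, 125
n = 125; position = n/2 = 62.5.
This falls in the class [25, 30): L = 25, F = 60, f = 21, h = 5.
Median ≈ 25 + ((62.5 − 60) / 21) × 5 = 25.5952

25.595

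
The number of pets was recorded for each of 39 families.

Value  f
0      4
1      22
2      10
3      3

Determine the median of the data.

Cumulative frequencies: 4, 26, 36, 39
n = 39, so the median is the value in position (n+1)/2 = 20.
Position 20 falls at value 1.

1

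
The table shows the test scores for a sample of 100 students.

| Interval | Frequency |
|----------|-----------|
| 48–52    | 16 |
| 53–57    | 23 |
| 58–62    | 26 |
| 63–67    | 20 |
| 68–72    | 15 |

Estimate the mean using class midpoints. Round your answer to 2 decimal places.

59.75

Midpoints: 50, 55, 60, 65, 70
Σfm = 16×50 + 23×55 + 26×60 + 20×65 + 15×70 = 5975
n = Σf = 100
Mean = 5975 / 100 = 59.7500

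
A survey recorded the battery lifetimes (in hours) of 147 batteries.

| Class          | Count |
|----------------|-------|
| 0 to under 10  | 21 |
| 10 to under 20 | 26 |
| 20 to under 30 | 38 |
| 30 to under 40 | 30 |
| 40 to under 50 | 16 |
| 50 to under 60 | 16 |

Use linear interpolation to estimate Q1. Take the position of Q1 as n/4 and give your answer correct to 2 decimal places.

Cumulative frequencies: 21, 47, 85, 115, 131, 147
n = 147; position = n/4 = 36.75.
This falls in the class 10 to under 20: L = 10, F = 21, f = 26, h = 10.
Lower quartile ≈ 10 + ((36.75 − 21) / 26) × 10 = 16.0577

16.06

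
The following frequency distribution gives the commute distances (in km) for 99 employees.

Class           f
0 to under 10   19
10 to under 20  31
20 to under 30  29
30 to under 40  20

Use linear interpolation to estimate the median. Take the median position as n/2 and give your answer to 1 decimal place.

19.8

Cumulative frequencies: 19, 50, 79, 99
n = 99; position = n/2 = 49.5.
This falls in the class 10 to under 20: L = 10, F = 19, f = 31, h = 10.
Median ≈ 10 + ((49.5 − 19) / 31) × 10 = 19.8387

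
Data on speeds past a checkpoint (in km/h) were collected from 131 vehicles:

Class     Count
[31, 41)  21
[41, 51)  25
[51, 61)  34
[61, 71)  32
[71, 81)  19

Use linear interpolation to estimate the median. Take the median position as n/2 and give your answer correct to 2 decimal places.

56.74

Cumulative frequencies: 21, 46, 80, 112, 131
n = 131; position = n/2 = 65.5.
This falls in the class [51, 61): L = 51, F = 46, f = 34, h = 10.
Median ≈ 51 + ((65.5 − 46) / 34) × 10 = 56.7353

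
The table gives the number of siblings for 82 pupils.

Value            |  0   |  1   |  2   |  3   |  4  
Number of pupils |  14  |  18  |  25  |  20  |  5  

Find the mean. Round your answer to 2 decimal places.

Values: 0, 1, 2, 3, 4
Σfx = 14×0 + 18×1 + 25×2 + 20×3 + 5×4 = 148
n = Σf = 82
Mean = 148 / 82 = 1.8049

1.80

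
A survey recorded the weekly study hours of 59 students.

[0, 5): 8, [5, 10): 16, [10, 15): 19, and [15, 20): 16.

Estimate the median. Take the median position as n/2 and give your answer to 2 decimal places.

11.45

Cumulative frequencies: 8, 24, 43, 59
n = 59; position = n/2 = 29.5.
This falls in the class [10, 15): L = 10, F = 24, f = 19, h = 5.
Median ≈ 10 + ((29.5 − 24) / 19) × 5 = 11.4474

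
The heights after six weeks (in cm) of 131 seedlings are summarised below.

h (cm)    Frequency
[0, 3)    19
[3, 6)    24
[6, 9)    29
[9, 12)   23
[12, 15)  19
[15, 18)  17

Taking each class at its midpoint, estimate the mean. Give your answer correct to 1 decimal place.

Midpoints: 1.5, 4.5, 7.5, 10.5, 13.5, 16.5
Σfm = 19×1.5 + 24×4.5 + 29×7.5 + 23×10.5 + 19×13.5 + 17×16.5 = 1132.5
n = Σf = 131
Mean = 1132.5 / 131 = 8.6450

8.6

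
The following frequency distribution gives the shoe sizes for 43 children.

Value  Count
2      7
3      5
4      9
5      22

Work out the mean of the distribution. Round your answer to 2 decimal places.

Values: 2, 3, 4, 5
Σfx = 7×2 + 5×3 + 9×4 + 22×5 = 175
n = Σf = 43
Mean = 175 / 43 = 4.0698

4.07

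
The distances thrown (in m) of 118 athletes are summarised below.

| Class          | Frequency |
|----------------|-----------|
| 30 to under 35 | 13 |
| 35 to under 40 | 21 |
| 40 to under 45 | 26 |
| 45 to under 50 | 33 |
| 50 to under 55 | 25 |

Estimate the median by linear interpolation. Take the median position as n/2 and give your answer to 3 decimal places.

Cumulative frequencies: 13, 34, 60, 93, 118
n = 118; position = n/2 = 59.
This falls in the class 40 to under 45: L = 40, F = 34, f = 26, h = 5.
Median ≈ 40 + ((59 − 34) / 26) × 5 = 44.8077

44.808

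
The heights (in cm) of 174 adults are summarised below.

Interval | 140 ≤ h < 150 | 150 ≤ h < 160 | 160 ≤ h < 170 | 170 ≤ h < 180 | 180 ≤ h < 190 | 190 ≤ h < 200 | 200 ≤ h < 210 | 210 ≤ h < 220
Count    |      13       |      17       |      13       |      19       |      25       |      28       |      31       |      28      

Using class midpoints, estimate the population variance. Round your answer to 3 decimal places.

478.227

Midpoints: 145, 155, 165, 175, 185, 195, 205, 215
n = 174, Σfm = 32450, mean = 186.4943
Σfm² = 6134950
Σf(m − x̄)² = Σfm² − (Σfm)²/n = 6134950 − 32450²/174 = 83211.4943
Population variance = 83211.4943 / 174 = 478.2270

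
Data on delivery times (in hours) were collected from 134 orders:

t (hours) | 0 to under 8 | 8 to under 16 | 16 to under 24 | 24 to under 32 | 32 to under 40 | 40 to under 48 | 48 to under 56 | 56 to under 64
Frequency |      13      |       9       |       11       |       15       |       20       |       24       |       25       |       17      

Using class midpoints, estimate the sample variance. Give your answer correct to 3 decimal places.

300.461

Midpoints: 4, 12, 20, 28, 36, 44, 52, 60
n = 134, Σfm = 4896, mean = 36.5373
Σfm² = 218848
Σf(m − x̄)² = Σfm² − (Σfm)²/n = 218848 − 4896²/134 = 39961.3134
Sample variance = 39961.3134 / 133 = 300.4610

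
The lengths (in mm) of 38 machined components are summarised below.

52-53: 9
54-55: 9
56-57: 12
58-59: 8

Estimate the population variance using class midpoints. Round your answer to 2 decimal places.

Midpoints: 52.5, 54.5, 56.5, 58.5
n = 38, Σfm = 2109, mean = 55.5000
Σfm² = 117223.5
Σf(m − x̄)² = Σfm² − (Σfm)²/n = 117223.5 − 2109²/38 = 174.0000
Population variance = 174.0000 / 38 = 4.5789

4.58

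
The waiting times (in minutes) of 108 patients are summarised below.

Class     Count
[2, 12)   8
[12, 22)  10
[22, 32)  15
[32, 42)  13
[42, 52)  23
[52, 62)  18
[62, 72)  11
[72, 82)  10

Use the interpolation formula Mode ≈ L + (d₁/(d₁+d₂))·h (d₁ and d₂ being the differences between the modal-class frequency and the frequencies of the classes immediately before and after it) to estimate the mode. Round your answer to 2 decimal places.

Modal class: [42, 52) (highest frequency 23).
d₁ = 23 − 13 = 10, d₂ = 23 − 18 = 5
Mode ≈ 42 + (10/(10+5)) × 10 = 42 + 6.6667 = 48.6667

48.67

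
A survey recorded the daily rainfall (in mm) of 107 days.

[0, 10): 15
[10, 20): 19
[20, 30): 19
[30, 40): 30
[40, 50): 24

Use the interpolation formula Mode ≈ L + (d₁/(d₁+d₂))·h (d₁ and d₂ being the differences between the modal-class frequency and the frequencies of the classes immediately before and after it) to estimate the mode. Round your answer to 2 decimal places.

Modal class: [30, 40) (highest frequency 30).
d₁ = 30 − 19 = 11, d₂ = 30 − 24 = 6
Mode ≈ 30 + (11/(11+6)) × 10 = 30 + 6.4706 = 36.4706

36.47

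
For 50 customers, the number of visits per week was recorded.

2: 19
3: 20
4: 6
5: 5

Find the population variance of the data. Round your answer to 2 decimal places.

Values: 2, 3, 4, 5
n = 50, Σfx = 147, mean = 2.9400
Σfx² = 477
Σf(x − x̄)² = Σfx² − (Σfx)²/n = 477 − 147²/50 = 44.8200
Population variance = 44.8200 / 50 = 0.8964

0.90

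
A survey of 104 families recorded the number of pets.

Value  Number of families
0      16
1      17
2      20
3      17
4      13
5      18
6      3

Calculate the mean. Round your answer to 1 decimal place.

Values: 0, 1, 2, 3, 4, 5, 6
Σfx = 16×0 + 17×1 + 20×2 + 17×3 + 13×4 + 18×5 + 3×6 = 268
n = Σf = 104
Mean = 268 / 104 = 2.5769

2.6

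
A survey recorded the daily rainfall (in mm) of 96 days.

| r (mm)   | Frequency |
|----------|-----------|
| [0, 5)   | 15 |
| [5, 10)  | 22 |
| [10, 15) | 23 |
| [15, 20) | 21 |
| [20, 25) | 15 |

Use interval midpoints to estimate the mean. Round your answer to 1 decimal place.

12.4

Midpoints: 2.5, 7.5, 12.5, 17.5, 22.5
Σfm = 15×2.5 + 22×7.5 + 23×12.5 + 21×17.5 + 15×22.5 = 1195
n = Σf = 96
Mean = 1195 / 96 = 12.4479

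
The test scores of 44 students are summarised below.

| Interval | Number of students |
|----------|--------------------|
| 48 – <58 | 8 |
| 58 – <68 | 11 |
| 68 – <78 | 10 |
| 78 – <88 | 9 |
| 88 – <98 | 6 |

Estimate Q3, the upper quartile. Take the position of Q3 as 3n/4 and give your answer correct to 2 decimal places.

82.44

Cumulative frequencies: 8, 19, 29, 38, 44
n = 44; position = 3n/4 = 33.
This falls in the class 78 – <88: L = 78, F = 29, f = 9, h = 10.
Upper quartile ≈ 78 + ((33 − 29) / 9) × 10 = 82.4444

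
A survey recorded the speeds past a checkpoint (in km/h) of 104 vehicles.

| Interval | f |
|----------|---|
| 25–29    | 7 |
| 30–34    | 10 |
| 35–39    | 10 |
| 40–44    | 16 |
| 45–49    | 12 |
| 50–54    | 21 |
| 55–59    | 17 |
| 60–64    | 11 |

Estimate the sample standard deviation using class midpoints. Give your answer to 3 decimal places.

10.400

Midpoints: 27, 32, 37, 42, 47, 52, 57, 62
n = 104, Σfm = 4858, mean = 46.7115
Σfm² = 238066
Σf(m − x̄)² = Σfm² − (Σfm)²/n = 238066 − 4858²/104 = 11141.3462
Sample variance = 11141.3462 / 103 = 108.1684
Standard deviation = √108.1684 = 10.4004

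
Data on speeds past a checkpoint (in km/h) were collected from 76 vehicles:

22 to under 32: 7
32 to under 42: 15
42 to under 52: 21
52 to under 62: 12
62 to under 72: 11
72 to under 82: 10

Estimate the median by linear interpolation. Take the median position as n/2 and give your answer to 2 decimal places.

49.62

Cumulative frequencies: 7, 22, 43, 55, 66, 76
n = 76; position = n/2 = 38.
This falls in the class 42 to under 52: L = 42, F = 22, f = 21, h = 10.
Median ≈ 42 + ((38 − 22) / 21) × 10 = 49.6190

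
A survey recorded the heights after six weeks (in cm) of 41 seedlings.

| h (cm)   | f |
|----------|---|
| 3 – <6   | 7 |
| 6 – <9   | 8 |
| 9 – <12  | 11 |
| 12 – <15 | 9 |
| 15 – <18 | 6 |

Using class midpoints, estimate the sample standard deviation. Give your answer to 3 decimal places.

Midpoints: 4.5, 7.5, 10.5, 13.5, 16.5
n = 41, Σfm = 427.5, mean = 10.4268
Σfm² = 5078.25
Σf(m − x̄)² = Σfm² − (Σfm)²/n = 5078.25 − 427.5²/41 = 620.7805
Sample variance = 620.7805 / 40 = 15.5195
Standard deviation = √15.5195 = 3.9395

3.939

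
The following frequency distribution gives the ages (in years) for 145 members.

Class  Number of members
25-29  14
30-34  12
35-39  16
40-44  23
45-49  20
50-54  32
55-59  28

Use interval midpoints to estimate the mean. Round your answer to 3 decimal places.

44.966

Midpoints: 27, 32, 37, 42, 47, 52, 57
Σfm = 14×27 + 12×32 + 16×37 + 23×42 + 20×47 + 32×52 + 28×57 = 6520
n = Σf = 145
Mean = 6520 / 145 = 44.9655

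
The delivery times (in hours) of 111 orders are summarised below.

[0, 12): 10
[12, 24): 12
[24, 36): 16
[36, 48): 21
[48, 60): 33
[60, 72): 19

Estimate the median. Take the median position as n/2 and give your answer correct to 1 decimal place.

46.0

Cumulative frequencies: 10, 22, 38, 59, 92, 111
n = 111; position = n/2 = 55.5.
This falls in the class [36, 48): L = 36, F = 38, f = 21, h = 12.
Median ≈ 36 + ((55.5 − 38) / 21) × 12 = 46.0000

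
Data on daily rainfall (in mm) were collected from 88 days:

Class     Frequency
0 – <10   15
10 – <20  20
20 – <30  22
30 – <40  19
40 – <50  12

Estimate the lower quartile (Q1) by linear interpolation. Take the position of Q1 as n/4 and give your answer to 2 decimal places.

13.50

Cumulative frequencies: 15, 35, 57, 76, 88
n = 88; position = n/4 = 22.
This falls in the class 10 – <20: L = 10, F = 15, f = 20, h = 10.
Lower quartile ≈ 10 + ((22 − 15) / 20) × 10 = 13.5000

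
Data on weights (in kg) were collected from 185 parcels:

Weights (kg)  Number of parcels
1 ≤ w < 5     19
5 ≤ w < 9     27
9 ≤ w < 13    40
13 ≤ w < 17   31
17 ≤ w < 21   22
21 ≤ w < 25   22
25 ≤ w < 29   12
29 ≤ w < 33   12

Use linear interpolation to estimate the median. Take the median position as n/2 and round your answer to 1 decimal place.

13.8

Cumulative frequencies: 19, 46, 86, 117, 139, 161, 173, 185
n = 185; position = n/2 = 92.5.
This falls in the class 13 ≤ w < 17: L = 13, F = 86, f = 31, h = 4.
Median ≈ 13 + ((92.5 − 86) / 31) × 4 = 13.8387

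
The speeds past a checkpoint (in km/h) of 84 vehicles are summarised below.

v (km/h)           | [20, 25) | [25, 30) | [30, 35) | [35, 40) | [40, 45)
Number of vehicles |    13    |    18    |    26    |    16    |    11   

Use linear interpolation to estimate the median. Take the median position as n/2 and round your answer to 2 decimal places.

Cumulative frequencies: 13, 31, 57, 73, 84
n = 84; position = n/2 = 42.
This falls in the class [30, 35): L = 30, F = 31, f = 26, h = 5.
Median ≈ 30 + ((42 − 31) / 26) × 5 = 32.1154

32.12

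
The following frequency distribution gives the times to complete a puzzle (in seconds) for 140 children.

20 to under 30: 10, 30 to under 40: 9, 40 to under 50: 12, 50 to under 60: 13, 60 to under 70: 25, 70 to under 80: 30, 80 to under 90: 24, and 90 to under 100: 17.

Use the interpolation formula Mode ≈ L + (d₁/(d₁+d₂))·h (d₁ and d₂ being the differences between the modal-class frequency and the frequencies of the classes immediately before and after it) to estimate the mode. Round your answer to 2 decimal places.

74.55

Modal class: 70 to under 80 (highest frequency 30).
d₁ = 30 − 25 = 5, d₂ = 30 − 24 = 6
Mode ≈ 70 + (5/(5+6)) × 10 = 70 + 4.5455 = 74.5455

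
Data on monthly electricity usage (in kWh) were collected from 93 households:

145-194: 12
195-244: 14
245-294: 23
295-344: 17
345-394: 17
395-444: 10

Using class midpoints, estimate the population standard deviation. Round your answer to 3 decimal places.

76.397

Midpoints: 169.5, 219.5, 269.5, 319.5, 369.5, 419.5
n = 93, Σfm = 27213.5, mean = 292.6183
Σfm² = 8505963.25
Σf(m − x̄)² = Σfm² − (Σfm)²/n = 8505963.25 − 27213.5²/93 = 542795.6989
Population variance = 542795.6989 / 93 = 5836.5129
Standard deviation = √5836.5129 = 76.3971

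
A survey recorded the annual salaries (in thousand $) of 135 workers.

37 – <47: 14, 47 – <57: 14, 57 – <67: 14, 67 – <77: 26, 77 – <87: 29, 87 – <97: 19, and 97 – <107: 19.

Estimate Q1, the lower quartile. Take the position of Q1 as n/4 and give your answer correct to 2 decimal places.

61.11

Cumulative frequencies: 14, 28, 42, 68, 97, 116, 135
n = 135; position = n/4 = 33.75.
This falls in the class 57 – <67: L = 57, F = 28, f = 14, h = 10.
Lower quartile ≈ 57 + ((33.75 − 28) / 14) × 10 = 61.1071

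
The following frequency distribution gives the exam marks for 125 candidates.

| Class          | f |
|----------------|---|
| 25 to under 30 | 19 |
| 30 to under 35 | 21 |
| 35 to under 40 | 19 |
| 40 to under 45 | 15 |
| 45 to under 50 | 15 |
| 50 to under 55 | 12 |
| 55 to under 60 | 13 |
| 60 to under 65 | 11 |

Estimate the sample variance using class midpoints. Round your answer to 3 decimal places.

126.990

Midpoints: 27.5, 32.5, 37.5, 42.5, 47.5, 52.5, 57.5, 62.5
n = 125, Σfm = 5332.5, mean = 42.6600
Σfm² = 243231.25
Σf(m − x̄)² = Σfm² − (Σfm)²/n = 243231.25 − 5332.5²/125 = 15746.8000
Sample variance = 15746.8000 / 124 = 126.9903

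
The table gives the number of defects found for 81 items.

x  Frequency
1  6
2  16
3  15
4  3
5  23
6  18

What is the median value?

Cumulative frequencies: 6, 22, 37, 40, 63, 81
n = 81, so the median is the value in position (n+1)/2 = 41.
Position 41 falls at value 5.

5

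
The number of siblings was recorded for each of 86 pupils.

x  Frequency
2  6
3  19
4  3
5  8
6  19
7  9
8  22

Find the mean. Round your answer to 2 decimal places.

Values: 2, 3, 4, 5, 6, 7, 8
Σfx = 6×2 + 19×3 + 3×4 + 8×5 + 19×6 + 9×7 + 22×8 = 474
n = Σf = 86
Mean = 474 / 86 = 5.5116

5.51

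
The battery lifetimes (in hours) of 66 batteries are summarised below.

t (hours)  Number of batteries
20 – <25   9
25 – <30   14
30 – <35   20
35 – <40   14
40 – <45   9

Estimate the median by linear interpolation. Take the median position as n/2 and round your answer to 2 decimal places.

32.50

Cumulative frequencies: 9, 23, 43, 57, 66
n = 66; position = n/2 = 33.
This falls in the class 30 – <35: L = 30, F = 23, f = 20, h = 5.
Median ≈ 30 + ((33 − 23) / 20) × 5 = 32.5000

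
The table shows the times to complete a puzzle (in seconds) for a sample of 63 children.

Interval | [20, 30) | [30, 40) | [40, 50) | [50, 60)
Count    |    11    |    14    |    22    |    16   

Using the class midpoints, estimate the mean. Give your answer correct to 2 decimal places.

Midpoints: 25, 35, 45, 55
Σfm = 11×25 + 14×35 + 22×45 + 16×55 = 2635
n = Σf = 63
Mean = 2635 / 63 = 41.8254

41.83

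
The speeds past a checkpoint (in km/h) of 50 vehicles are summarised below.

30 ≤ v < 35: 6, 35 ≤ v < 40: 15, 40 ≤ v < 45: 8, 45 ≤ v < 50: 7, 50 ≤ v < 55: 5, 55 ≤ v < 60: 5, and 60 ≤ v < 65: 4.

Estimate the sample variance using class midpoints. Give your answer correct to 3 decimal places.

Midpoints: 32.5, 37.5, 42.5, 47.5, 52.5, 57.5, 62.5
n = 50, Σfm = 2230, mean = 44.6000
Σfm² = 103612.5
Σf(m − x̄)² = Σfm² − (Σfm)²/n = 103612.5 − 2230²/50 = 4154.5000
Sample variance = 4154.5000 / 49 = 84.7857

84.786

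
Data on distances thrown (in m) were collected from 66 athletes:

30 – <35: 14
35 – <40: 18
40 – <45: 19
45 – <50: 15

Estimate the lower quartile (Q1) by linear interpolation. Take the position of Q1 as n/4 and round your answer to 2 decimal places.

Cumulative frequencies: 14, 32, 51, 66
n = 66; position = n/4 = 16.5.
This falls in the class 35 – <40: L = 35, F = 14, f = 18, h = 5.
Lower quartile ≈ 35 + ((16.5 − 14) / 18) × 5 = 35.6944

35.69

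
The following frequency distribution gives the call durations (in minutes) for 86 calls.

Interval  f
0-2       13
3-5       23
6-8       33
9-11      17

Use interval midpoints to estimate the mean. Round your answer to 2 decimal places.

5.88

Midpoints: 1, 4, 7, 10
Σfm = 13×1 + 23×4 + 33×7 + 17×10 = 506
n = Σf = 86
Mean = 506 / 86 = 5.8837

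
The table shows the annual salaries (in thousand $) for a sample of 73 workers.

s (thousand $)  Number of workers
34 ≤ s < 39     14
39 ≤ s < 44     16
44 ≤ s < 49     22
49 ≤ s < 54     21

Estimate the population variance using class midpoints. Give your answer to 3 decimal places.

Midpoints: 36.5, 41.5, 46.5, 51.5
n = 73, Σfm = 3279.5, mean = 44.9247
Σfm² = 149474.25
Σf(m − x̄)² = Σfm² − (Σfm)²/n = 149474.25 − 3279.5²/73 = 2143.8356
Population variance = 2143.8356 / 73 = 29.3676

29.368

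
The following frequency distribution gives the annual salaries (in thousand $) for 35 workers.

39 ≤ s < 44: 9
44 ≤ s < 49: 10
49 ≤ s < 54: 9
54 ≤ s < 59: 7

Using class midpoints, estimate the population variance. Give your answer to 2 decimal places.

Midpoints: 41.5, 46.5, 51.5, 56.5
n = 35, Σfm = 1697.5, mean = 48.5000
Σfm² = 83338.75
Σf(m − x̄)² = Σfm² − (Σfm)²/n = 83338.75 − 1697.5²/35 = 1010.0000
Population variance = 1010.0000 / 35 = 28.8571

28.86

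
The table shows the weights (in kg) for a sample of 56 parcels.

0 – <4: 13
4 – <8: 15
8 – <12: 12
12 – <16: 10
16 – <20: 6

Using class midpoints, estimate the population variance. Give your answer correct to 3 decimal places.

27.015

Midpoints: 2, 6, 10, 14, 18
n = 56, Σfm = 484, mean = 8.6429
Σfm² = 5696
Σf(m − x̄)² = Σfm² − (Σfm)²/n = 5696 − 484²/56 = 1512.8571
Population variance = 1512.8571 / 56 = 27.0153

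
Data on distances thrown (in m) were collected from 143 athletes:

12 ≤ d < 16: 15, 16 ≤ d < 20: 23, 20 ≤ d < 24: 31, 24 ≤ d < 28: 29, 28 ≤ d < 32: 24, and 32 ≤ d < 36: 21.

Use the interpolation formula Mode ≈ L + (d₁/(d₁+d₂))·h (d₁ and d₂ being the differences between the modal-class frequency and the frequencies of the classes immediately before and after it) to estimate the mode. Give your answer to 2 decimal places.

Modal class: 20 ≤ d < 24 (highest frequency 31).
d₁ = 31 − 23 = 8, d₂ = 31 − 29 = 2
Mode ≈ 20 + (8/(8+2)) × 4 = 20 + 3.2000 = 23.2000

23.20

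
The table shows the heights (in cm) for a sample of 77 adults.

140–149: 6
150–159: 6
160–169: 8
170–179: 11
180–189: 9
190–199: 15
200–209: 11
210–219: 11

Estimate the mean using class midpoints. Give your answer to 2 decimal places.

Midpoints: 144.5, 154.5, 164.5, 174.5, 184.5, 194.5, 204.5, 214.5
Σfm = 6×144.5 + 6×154.5 + 8×164.5 + 11×174.5 + 9×184.5 + 15×194.5 + 11×204.5 + 11×214.5 = 14216.5
n = Σf = 77
Mean = 14216.5 / 77 = 184.6299

184.63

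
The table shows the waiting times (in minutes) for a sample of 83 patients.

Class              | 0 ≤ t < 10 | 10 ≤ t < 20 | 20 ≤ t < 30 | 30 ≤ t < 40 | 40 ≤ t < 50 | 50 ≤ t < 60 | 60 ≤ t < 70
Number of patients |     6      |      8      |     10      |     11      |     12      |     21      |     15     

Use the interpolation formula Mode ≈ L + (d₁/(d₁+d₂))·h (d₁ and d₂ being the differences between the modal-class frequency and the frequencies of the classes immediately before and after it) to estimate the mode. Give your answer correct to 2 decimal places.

Modal class: 50 ≤ t < 60 (highest frequency 21).
d₁ = 21 − 12 = 9, d₂ = 21 − 15 = 6
Mode ≈ 50 + (9/(9+6)) × 10 = 50 + 6.0000 = 56.0000

56.00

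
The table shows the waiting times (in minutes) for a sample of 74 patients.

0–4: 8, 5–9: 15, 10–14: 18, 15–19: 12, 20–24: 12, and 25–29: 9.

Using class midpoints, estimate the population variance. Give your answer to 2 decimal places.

58.84

Midpoints: 2, 7, 12, 17, 22, 27
n = 74, Σfm = 1048, mean = 14.1622
Σfm² = 19196
Σf(m − x̄)² = Σfm² − (Σfm)²/n = 19196 − 1048²/74 = 4354.0541
Population variance = 4354.0541 / 74 = 58.8386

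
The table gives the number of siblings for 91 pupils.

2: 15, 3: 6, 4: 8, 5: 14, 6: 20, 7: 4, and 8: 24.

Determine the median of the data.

6

Cumulative frequencies: 15, 21, 29, 43, 63, 67, 91
n = 91, so the median is the value in position (n+1)/2 = 46.
Position 46 falls at value 6.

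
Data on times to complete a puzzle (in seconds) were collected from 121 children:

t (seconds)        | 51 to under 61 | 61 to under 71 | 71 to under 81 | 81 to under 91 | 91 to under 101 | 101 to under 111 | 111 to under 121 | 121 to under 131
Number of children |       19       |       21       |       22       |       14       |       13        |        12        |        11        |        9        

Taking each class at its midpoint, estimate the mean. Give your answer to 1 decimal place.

Midpoints: 56, 66, 76, 86, 96, 106, 116, 126
Σfm = 19×56 + 21×66 + 22×76 + 14×86 + 13×96 + 12×106 + 11×116 + 9×126 = 10256
n = Σf = 121
Mean = 10256 / 121 = 84.7603

84.8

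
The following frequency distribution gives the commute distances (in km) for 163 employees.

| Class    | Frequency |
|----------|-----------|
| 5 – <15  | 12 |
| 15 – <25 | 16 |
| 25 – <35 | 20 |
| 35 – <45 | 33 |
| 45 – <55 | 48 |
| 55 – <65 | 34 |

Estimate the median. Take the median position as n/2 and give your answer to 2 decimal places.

Cumulative frequencies: 12, 28, 48, 81, 129, 163
n = 163; position = n/2 = 81.5.
This falls in the class 45 – <55: L = 45, F = 81, f = 48, h = 10.
Median ≈ 45 + ((81.5 − 81) / 48) × 10 = 45.1042

45.10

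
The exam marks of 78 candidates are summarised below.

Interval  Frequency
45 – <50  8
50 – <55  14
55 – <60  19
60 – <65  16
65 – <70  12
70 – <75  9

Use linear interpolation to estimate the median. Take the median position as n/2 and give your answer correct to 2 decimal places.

59.47

Cumulative frequencies: 8, 22, 41, 57, 69, 78
n = 78; position = n/2 = 39.
This falls in the class 55 – <60: L = 55, F = 22, f = 19, h = 5.
Median ≈ 55 + ((39 − 22) / 19) × 5 = 59.4737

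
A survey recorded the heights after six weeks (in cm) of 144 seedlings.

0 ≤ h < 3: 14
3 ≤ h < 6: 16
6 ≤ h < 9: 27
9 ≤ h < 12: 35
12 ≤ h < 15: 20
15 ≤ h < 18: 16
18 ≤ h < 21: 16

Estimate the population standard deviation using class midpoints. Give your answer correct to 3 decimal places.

5.274

Midpoints: 1.5, 4.5, 7.5, 10.5, 13.5, 16.5, 19.5
n = 144, Σfm = 1509, mean = 10.4792
Σfm² = 19818
Σf(m − x̄)² = Σfm² − (Σfm)²/n = 19818 − 1509²/144 = 4004.9375
Population variance = 4004.9375 / 144 = 27.8121
Standard deviation = √27.8121 = 5.2737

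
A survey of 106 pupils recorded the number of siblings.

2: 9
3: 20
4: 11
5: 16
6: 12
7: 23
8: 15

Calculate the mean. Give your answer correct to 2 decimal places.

5.24

Values: 2, 3, 4, 5, 6, 7, 8
Σfx = 9×2 + 20×3 + 11×4 + 16×5 + 12×6 + 23×7 + 15×8 = 555
n = Σf = 106
Mean = 555 / 106 = 5.2358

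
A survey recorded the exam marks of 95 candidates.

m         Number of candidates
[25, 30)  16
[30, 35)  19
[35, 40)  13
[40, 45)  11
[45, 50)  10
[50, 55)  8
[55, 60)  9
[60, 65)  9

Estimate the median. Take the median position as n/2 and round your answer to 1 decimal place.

39.8

Cumulative frequencies: 16, 35, 48, 59, 69, 77, 86, 95
n = 95; position = n/2 = 47.5.
This falls in the class [35, 40): L = 35, F = 35, f = 13, h = 5.
Median ≈ 35 + ((47.5 − 35) / 13) × 5 = 39.8077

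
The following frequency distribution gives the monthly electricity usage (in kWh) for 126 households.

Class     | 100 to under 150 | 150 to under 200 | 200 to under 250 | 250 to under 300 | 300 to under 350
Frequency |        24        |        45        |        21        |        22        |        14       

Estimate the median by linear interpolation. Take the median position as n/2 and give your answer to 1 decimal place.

193.3

Cumulative frequencies: 24, 69, 90, 112, 126
n = 126; position = n/2 = 63.
This falls in the class 150 to under 200: L = 150, F = 24, f = 45, h = 50.
Median ≈ 150 + ((63 − 24) / 45) × 50 = 193.3333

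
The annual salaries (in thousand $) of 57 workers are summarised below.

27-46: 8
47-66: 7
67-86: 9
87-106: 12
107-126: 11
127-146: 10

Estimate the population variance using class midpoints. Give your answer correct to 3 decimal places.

1091.290

Midpoints: 36.5, 56.5, 76.5, 96.5, 116.5, 136.5
n = 57, Σfm = 5180.5, mean = 90.8860
Σfm² = 533038.25
Σf(m − x̄)² = Σfm² − (Σfm)²/n = 533038.25 − 5180.5²/57 = 62203.5088
Population variance = 62203.5088 / 57 = 1091.2896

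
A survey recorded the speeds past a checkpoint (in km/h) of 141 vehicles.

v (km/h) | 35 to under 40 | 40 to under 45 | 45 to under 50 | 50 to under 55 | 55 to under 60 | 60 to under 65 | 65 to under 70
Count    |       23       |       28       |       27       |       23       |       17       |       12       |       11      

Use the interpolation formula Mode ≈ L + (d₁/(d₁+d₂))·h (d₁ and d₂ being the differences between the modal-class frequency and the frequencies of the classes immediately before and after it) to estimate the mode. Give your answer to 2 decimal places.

Modal class: 40 to under 45 (highest frequency 28).
d₁ = 28 − 23 = 5, d₂ = 28 − 27 = 1
Mode ≈ 40 + (5/(5+1)) × 5 = 40 + 4.1667 = 44.1667

44.17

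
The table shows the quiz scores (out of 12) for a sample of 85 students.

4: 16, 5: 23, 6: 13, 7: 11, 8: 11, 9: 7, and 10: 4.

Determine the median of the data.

Cumulative frequencies: 16, 39, 52, 63, 74, 81, 85
n = 85, so the median is the value in position (n+1)/2 = 43.
Position 43 falls at value 6.

6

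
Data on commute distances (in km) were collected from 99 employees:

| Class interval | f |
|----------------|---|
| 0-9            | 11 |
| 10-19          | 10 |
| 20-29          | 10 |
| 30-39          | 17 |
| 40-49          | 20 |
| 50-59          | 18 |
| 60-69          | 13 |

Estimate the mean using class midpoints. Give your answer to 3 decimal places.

Midpoints: 4.5, 14.5, 24.5, 34.5, 44.5, 54.5, 64.5
Σfm = 11×4.5 + 10×14.5 + 10×24.5 + 17×34.5 + 20×44.5 + 18×54.5 + 13×64.5 = 3735.5
n = Σf = 99
Mean = 3735.5 / 99 = 37.7323

37.732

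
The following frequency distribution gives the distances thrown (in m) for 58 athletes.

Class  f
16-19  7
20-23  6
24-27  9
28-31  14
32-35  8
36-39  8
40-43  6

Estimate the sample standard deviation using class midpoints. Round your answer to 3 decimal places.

7.303

Midpoints: 17.5, 21.5, 25.5, 29.5, 33.5, 37.5, 41.5
n = 58, Σfm = 1711, mean = 29.5000
Σfm² = 53514.5
Σf(m − x̄)² = Σfm² − (Σfm)²/n = 53514.5 − 1711²/58 = 3040.0000
Sample variance = 3040.0000 / 57 = 53.3333
Standard deviation = √53.3333 = 7.3030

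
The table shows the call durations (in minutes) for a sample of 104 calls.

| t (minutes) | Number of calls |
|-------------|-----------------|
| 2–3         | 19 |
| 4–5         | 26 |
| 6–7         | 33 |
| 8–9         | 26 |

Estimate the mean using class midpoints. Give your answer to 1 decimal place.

5.8

Midpoints: 2.5, 4.5, 6.5, 8.5
Σfm = 19×2.5 + 26×4.5 + 33×6.5 + 26×8.5 = 600
n = Σf = 104
Mean = 600 / 104 = 5.7692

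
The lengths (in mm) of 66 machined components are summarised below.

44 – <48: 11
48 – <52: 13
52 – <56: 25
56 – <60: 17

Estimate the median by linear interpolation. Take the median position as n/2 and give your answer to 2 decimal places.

53.44

Cumulative frequencies: 11, 24, 49, 66
n = 66; position = n/2 = 33.
This falls in the class 52 – <56: L = 52, F = 24, f = 25, h = 4.
Median ≈ 52 + ((33 − 24) / 25) × 4 = 53.4400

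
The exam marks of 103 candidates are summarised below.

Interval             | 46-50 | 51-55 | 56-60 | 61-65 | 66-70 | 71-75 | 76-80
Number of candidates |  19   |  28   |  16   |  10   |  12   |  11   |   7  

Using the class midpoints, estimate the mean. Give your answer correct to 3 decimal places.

59.408

Midpoints: 48, 53, 58, 63, 68, 73, 78
Σfm = 19×48 + 28×53 + 16×58 + 10×63 + 12×68 + 11×73 + 7×78 = 6119
n = Σf = 103
Mean = 6119 / 103 = 59.4078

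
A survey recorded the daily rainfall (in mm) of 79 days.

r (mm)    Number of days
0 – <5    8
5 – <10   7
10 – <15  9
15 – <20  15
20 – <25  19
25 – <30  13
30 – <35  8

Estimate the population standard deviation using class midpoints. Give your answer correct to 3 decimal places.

8.821

Midpoints: 2.5, 7.5, 12.5, 17.5, 22.5, 27.5, 32.5
n = 79, Σfm = 1492.5, mean = 18.8924
Σfm² = 34343.75
Σf(m − x̄)² = Σfm² − (Σfm)²/n = 34343.75 − 1492.5²/79 = 6146.8354
Population variance = 6146.8354 / 79 = 77.8080
Standard deviation = √77.8080 = 8.8209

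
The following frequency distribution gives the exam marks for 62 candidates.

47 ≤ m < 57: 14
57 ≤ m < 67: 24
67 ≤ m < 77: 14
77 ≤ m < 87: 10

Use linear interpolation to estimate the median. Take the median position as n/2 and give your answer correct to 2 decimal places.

64.08

Cumulative frequencies: 14, 38, 52, 62
n = 62; position = n/2 = 31.
This falls in the class 57 ≤ m < 67: L = 57, F = 14, f = 24, h = 10.
Median ≈ 57 + ((31 − 14) / 24) × 10 = 64.0833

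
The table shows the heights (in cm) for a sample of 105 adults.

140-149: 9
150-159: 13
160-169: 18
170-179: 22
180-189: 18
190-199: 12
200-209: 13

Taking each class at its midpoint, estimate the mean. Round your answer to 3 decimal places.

175.452

Midpoints: 144.5, 154.5, 164.5, 174.5, 184.5, 194.5, 204.5
Σfm = 9×144.5 + 13×154.5 + 18×164.5 + 22×174.5 + 18×184.5 + 12×194.5 + 13×204.5 = 18422.5
n = Σf = 105
Mean = 18422.5 / 105 = 175.4524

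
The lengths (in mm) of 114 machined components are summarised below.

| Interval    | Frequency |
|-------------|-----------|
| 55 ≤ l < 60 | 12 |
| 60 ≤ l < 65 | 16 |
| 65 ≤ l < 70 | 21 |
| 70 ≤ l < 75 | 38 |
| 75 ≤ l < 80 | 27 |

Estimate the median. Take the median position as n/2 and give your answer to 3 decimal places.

71.053

Cumulative frequencies: 12, 28, 49, 87, 114
n = 114; position = n/2 = 57.
This falls in the class 70 ≤ l < 75: L = 70, F = 49, f = 38, h = 5.
Median ≈ 70 + ((57 − 49) / 38) × 5 = 71.0526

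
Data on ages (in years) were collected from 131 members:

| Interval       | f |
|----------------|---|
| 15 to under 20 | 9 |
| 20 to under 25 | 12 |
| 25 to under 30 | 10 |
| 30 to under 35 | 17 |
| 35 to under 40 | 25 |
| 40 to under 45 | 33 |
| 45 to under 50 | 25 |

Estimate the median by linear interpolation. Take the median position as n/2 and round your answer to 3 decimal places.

38.500

Cumulative frequencies: 9, 21, 31, 48, 73, 106, 131
n = 131; position = n/2 = 65.5.
This falls in the class 35 to under 40: L = 35, F = 48, f = 25, h = 5.
Median ≈ 35 + ((65.5 − 48) / 25) × 5 = 38.5000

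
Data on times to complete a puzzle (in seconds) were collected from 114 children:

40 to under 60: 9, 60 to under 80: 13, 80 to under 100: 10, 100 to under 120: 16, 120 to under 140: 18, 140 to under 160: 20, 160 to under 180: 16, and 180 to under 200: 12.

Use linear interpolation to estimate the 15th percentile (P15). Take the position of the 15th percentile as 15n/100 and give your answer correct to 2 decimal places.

Cumulative frequencies: 9, 22, 32, 48, 66, 86, 102, 114
n = 114; position = 15n/100 = 17.1.
This falls in the class 60 to under 80: L = 60, F = 9, f = 13, h = 20.
15th percentile ≈ 60 + ((17.1 − 9) / 13) × 20 = 72.4615

72.46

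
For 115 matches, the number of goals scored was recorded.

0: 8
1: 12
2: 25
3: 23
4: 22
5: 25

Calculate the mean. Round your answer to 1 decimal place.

Values: 0, 1, 2, 3, 4, 5
Σfx = 8×0 + 12×1 + 25×2 + 23×3 + 22×4 + 25×5 = 344
n = Σf = 115
Mean = 344 / 115 = 2.9913

3.0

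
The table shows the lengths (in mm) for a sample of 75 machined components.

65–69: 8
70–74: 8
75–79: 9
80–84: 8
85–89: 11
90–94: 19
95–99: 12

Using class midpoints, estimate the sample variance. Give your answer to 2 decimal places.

98.22

Midpoints: 67, 72, 77, 82, 87, 92, 97
n = 75, Σfm = 6330, mean = 84.4000
Σfm² = 541520
Σf(m − x̄)² = Σfm² − (Σfm)²/n = 541520 − 6330²/75 = 7268.0000
Sample variance = 7268.0000 / 74 = 98.2162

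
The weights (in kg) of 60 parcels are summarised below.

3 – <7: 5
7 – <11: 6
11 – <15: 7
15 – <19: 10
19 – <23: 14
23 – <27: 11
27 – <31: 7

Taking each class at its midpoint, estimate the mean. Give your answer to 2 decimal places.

18.53

Midpoints: 5, 9, 13, 17, 21, 25, 29
Σfm = 5×5 + 6×9 + 7×13 + 10×17 + 14×21 + 11×25 + 7×29 = 1112
n = Σf = 60
Mean = 1112 / 60 = 18.5333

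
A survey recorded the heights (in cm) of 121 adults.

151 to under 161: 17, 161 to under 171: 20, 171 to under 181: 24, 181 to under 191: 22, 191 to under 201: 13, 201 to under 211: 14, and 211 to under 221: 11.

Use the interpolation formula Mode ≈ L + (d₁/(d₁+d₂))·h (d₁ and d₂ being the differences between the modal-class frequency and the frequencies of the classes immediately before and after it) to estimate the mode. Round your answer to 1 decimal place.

177.7

Modal class: 171 to under 181 (highest frequency 24).
d₁ = 24 − 20 = 4, d₂ = 24 − 22 = 2
Mode ≈ 171 + (4/(4+2)) × 10 = 171 + 6.6667 = 177.6667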